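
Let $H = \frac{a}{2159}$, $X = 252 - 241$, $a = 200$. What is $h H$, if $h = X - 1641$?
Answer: $- \frac{326000}{2159} \approx -151.0$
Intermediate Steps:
$X = 11$ ($X = 252 - 241 = 11$)
$H = \frac{200}{2159} \approx 0.092636$
$h = -1630$ ($h = 11 - 1641 = -1630$)
$h H = \left(-1630\right) \frac{200}{2159} = - \frac{326000}{2159}$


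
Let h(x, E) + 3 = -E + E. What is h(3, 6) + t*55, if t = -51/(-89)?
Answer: 2538/89 ≈ 28.517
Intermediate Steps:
h(x, E) = -3 (h(x, E) = -3 + (-E + E) = -3 + 0 = -3)
t = 51/89 (t = -51*(-1/89) = 51/89 ≈ 0.57303)
h(3, 6) + t*55 = -3 + (51/89)*55 = -3 + 2805/89 = 2538/89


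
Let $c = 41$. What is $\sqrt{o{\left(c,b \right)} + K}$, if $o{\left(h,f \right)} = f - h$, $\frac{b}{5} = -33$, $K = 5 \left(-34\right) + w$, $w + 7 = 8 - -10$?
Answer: $i \sqrt{365} \approx 19.105 i$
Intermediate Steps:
$w = 11$ ($w = -7 + \left(8 - -10\right) = -7 + \left(8 + 10\right) = -7 + 18 = 11$)
$K = -159$ ($K = 5 \left(-34\right) + 11 = -170 + 11 = -159$)
$b = -165$ ($b = 5 \left(-33\right) = -165$)
$\sqrt{o{\left(c,b \right)} + K} = \sqrt{\left(-165 - 41\right) - 159} = \sqrt{-206 - 159} = \sqrt{-365} = i \sqrt{365}$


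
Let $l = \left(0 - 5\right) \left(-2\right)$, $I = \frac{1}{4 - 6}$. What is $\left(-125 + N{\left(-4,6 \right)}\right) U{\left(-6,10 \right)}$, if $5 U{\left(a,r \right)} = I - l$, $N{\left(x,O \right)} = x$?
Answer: $\frac{2709}{10} \approx 270.9$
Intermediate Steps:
$I = - \frac{1}{2}$ ($I = \frac{1}{-2} = - \frac{1}{2} \approx -0.5$)
$l = 10$ ($l = \left(-5\right) \left(-2\right) = 10$)
$U{\left(a,r \right)} = - \frac{21}{10}$ ($U{\left(a,r \right)} = \frac{- \frac{1}{2} - 10}{5} = \frac{1}{5} \left(- \frac{21}{2}\right) = - \frac{21}{10}$)
$\left(-125 + N{\left(-4,6 \right)}\right) U{\left(-6,10 \right)} = \left(-125 - 4\right) \left(- \frac{21}{10}\right) = \left(-129\right) \left(- \frac{21}{10}\right) = \frac{2709}{10}$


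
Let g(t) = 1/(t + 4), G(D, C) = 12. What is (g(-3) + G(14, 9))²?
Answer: 169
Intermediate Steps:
g(t) = 1/(4 + t)
(g(-3) + G(14, 9))² = (1/(4 - 3) + 12)² = (1/1 + 12)² = (1 + 12)² = 13² = 169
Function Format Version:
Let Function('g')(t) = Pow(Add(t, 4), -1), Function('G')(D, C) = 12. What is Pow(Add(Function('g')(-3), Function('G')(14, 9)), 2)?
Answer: 169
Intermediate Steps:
Function('g')(t) = Pow(Add(4, t), -1)
Pow(Add(Function('g')(-3), Function('G')(14, 9)), 2) = Pow(Add(Pow(Add(4, -3), -1), 12), 2) = Pow(Add(Pow(1, -1), 12), 2) = Pow(Add(1, 12), 2) = Pow(13, 2) = 169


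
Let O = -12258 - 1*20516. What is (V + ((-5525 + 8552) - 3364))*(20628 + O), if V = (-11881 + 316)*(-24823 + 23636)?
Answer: -166732004428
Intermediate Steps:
O = -32774 (O = -12258 - 20516 = -32774)
V = 13727655 (V = -11565*(-1187) = 13727655)
(V + ((-5525 + 8552) - 3364))*(20628 + O) = (13727655 + ((-5525 + 8552) - 3364))*(20628 - 32774) = (13727655 + (3027 - 3364))*(-12146) = (13727655 - 337)*(-12146) = 13727318*(-12146) = -166732004428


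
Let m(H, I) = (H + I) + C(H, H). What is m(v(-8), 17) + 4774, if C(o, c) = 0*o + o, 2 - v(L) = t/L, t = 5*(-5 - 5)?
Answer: 9565/2 ≈ 4782.5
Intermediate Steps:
t = -50 (t = 5*(-10) = -50)
v(L) = 2 + 50/L (v(L) = 2 - (-50)/L = 2 + 50/L)
C(o, c) = o (C(o, c) = 0 + o = o)
m(H, I) = I + 2*H (m(H, I) = (H + I) + H = I + 2*H)
m(v(-8), 17) + 4774 = (17 + 2*(2 + 50/(-8))) + 4774 = (17 + 2*(2 + 50*(-⅛))) + 4774 = (17 + 2*(2 - 25/4)) + 4774 = (17 + 2*(-17/4)) + 4774 = (17 - 17/2) + 4774 = 17/2 + 4774 = 9565/2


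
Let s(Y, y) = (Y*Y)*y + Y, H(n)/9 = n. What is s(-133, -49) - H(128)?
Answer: -868046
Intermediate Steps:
H(n) = 9*n
s(Y, y) = Y + y*Y**2 (s(Y, y) = Y**2*y + Y = y*Y**2 + Y = Y + y*Y**2)
s(-133, -49) - H(128) = -133*(1 - 133*(-49)) - 9*128 = -133*(1 + 6517) - 1*1152 = -133*6518 - 1152 = -866894 - 1152 = -868046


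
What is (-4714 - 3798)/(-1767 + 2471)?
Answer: -133/11 ≈ -12.091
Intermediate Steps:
(-4714 - 3798)/(-1767 + 2471) = -8512/704 = -8512*1/704 = -133/11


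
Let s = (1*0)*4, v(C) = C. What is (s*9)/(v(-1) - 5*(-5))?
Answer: 0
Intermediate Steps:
s = 0 (s = 0*4 = 0)
(s*9)/(v(-1) - 5*(-5)) = (0*9)/(-1 - 5*(-5)) = 0/(-1 + 25) = 0/24 = 0*(1/24) = 0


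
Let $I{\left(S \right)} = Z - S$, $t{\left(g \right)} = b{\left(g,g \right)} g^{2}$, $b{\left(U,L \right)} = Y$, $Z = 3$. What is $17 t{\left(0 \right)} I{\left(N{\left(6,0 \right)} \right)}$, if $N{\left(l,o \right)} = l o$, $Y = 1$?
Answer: $0$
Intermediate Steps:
$b{\left(U,L \right)} = 1$
$t{\left(g \right)} = g^{2}$ ($t{\left(g \right)} = 1 g^{2} = g^{2}$)
$I{\left(S \right)} = 3 - S$
$17 t{\left(0 \right)} I{\left(N{\left(6,0 \right)} \right)} = 17 \cdot 0^{2} \left(3 - 6 \cdot 0\right) = 17 \cdot 0 \left(3 - 0\right) = 0 \left(3 + 0\right) = 0 \cdot 3 = 0$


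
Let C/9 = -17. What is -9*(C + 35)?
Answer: 1062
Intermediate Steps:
C = -153 (C = 9*(-17) = -153)
-9*(C + 35) = -9*(-153 + 35) = -9*(-118) = 1062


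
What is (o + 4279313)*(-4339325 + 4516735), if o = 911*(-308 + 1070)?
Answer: 882347747950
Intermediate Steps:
o = 694182 (o = 911*762 = 694182)
(o + 4279313)*(-4339325 + 4516735) = (694182 + 4279313)*(-4339325 + 4516735) = 4973495*177410 = 882347747950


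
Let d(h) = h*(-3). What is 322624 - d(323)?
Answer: 323593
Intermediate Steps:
d(h) = -3*h
322624 - d(323) = 322624 - (-3)*323 = 322624 - 1*(-969) = 322624 + 969 = 323593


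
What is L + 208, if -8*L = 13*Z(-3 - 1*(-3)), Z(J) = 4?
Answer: 403/2 ≈ 201.50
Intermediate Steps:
L = -13/2 (L = -13*4/8 = -1/8*52 = -13/2 ≈ -6.5000)
L + 208 = -13/2 + 208 = 403/2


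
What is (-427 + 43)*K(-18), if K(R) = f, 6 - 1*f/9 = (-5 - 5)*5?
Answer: -193536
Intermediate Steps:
f = 504 (f = 54 - 9*(-5 - 5)*5 = 54 - (-90)*5 = 54 - 9*(-50) = 54 + 450 = 504)
K(R) = 504
(-427 + 43)*K(-18) = (-427 + 43)*504 = -384*504 = -193536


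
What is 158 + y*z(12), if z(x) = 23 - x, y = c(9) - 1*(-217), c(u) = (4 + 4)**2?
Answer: 3249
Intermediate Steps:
c(u) = 64 (c(u) = 8**2 = 64)
y = 281 (y = 64 - 1*(-217) = 64 + 217 = 281)
158 + y*z(12) = 158 + 281*(23 - 1*12) = 158 + 281*(23 - 12) = 158 + 281*11 = 158 + 3091 = 3249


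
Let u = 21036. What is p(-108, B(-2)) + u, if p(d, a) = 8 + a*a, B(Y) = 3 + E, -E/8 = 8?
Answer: 24765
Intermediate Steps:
E = -64 (E = -8*8 = -64)
B(Y) = -61 (B(Y) = 3 - 64 = -61)
p(d, a) = 8 + a²
p(-108, B(-2)) + u = (8 + (-61)²) + 21036 = (8 + 3721) + 21036 = 3729 + 21036 = 24765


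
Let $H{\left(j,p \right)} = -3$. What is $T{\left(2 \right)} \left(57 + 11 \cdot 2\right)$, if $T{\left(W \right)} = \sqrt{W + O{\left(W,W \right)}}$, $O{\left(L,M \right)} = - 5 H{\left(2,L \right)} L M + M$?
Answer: $632$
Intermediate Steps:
$O{\left(L,M \right)} = M + 15 L M$ ($O{\left(L,M \right)} = \left(-5\right) \left(-3\right) L M + M = 15 L M + M = M + 15 L M$)
$T{\left(W \right)} = \sqrt{W + W \left(1 + 15 W\right)}$
$T{\left(2 \right)} \left(57 + 11 \cdot 2\right) = \sqrt{2 \left(2 + 15 \cdot 2\right)} \left(57 + 11 \cdot 2\right) = \sqrt{2 \left(2 + 30\right)} \left(57 + 22\right) = \sqrt{2 \cdot 32} \cdot 79 = \sqrt{64} \cdot 79 = 8 \cdot 79 = 632$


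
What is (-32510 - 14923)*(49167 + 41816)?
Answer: -4315596639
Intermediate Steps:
(-32510 - 14923)*(49167 + 41816) = -47433*90983 = -4315596639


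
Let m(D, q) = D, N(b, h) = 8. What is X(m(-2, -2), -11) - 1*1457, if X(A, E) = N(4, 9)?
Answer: -1449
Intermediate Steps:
X(A, E) = 8
X(m(-2, -2), -11) - 1*1457 = 8 - 1*1457 = 8 - 1457 = -1449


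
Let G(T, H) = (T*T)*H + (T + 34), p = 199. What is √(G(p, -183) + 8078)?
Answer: 28*I*√9233 ≈ 2690.5*I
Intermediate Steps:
G(T, H) = 34 + T + H*T² (G(T, H) = T²*H + (34 + T) = H*T² + (34 + T) = 34 + T + H*T²)
√(G(p, -183) + 8078) = √((34 + 199 - 183*199²) + 8078) = √((34 + 199 - 183*39601) + 8078) = √((34 + 199 - 7246983) + 8078) = √(-7246750 + 8078) = √(-7238672) = 28*I*√9233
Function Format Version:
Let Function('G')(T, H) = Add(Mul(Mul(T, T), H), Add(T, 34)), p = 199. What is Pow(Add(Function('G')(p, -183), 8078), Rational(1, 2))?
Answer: Mul(28, I, Pow(9233, Rational(1, 2))) ≈ Mul(2690.5, I)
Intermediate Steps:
Function('G')(T, H) = Add(34, T, Mul(H, Pow(T, 2))) (Function('G')(T, H) = Add(Mul(Pow(T, 2), H), Add(34, T)) = Add(Mul(H, Pow(T, 2)), Add(34, T)) = Add(34, T, Mul(H, Pow(T, 2))))
Pow(Add(Function('G')(p, -183), 8078), Rational(1, 2)) = Pow(Add(Add(34, 199, Mul(-183, Pow(199, 2))), 8078), Rational(1, 2)) = Pow(Add(Add(34, 199, Mul(-183, 39601)), 8078), Rational(1, 2)) = Pow(Add(Add(34, 199, -7246983), 8078), Rational(1, 2)) = Pow(Add(-7246750, 8078), Rational(1, 2)) = Pow(-7238672, Rational(1, 2)) = Mul(28, I, Pow(9233, Rational(1, 2)))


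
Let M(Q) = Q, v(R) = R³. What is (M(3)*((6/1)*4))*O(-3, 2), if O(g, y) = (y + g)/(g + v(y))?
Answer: -72/5 ≈ -14.400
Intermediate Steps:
O(g, y) = (g + y)/(g + y³) (O(g, y) = (y + g)/(g + y³) = (g + y)/(g + y³))
(M(3)*((6/1)*4))*O(-3, 2) = (3*((6/1)*4))*((-3 + 2)/(-3 + 2³)) = (3*((1*6)*4))*(-1/(-3 + 8)) = (3*(6*4))*(-1/5) = (3*24)*((⅕)*(-1)) = 72*(-⅕) = -72/5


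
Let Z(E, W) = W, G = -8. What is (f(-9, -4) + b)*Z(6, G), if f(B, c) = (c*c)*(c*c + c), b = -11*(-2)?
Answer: -1712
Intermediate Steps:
b = 22
f(B, c) = c²*(c + c²) (f(B, c) = c²*(c² + c) = c²*(c + c²))
(f(-9, -4) + b)*Z(6, G) = ((-4)³*(1 - 4) + 22)*(-8) = (-64*(-3) + 22)*(-8) = (192 + 22)*(-8) = 214*(-8) = -1712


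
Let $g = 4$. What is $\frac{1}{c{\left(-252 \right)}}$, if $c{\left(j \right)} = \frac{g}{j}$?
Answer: $-63$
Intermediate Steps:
$c{\left(j \right)} = \frac{4}{j}$
$\frac{1}{c{\left(-252 \right)}} = \frac{1}{4 \frac{1}{-252}} = \frac{1}{4 \left(- \frac{1}{252}\right)} = \frac{1}{- \frac{1}{63}} = -63$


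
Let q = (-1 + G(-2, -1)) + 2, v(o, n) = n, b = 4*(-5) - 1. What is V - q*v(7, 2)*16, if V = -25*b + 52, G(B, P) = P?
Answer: 577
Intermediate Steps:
b = -21 (b = -20 - 1 = -21)
V = 577 (V = -25*(-21) + 52 = 525 + 52 = 577)
q = 0 (q = (-1 - 1) + 2 = -2 + 2 = 0)
V - q*v(7, 2)*16 = 577 - 0*2*16 = 577 - 0*32 = 577 - 1*0 = 577 + 0 = 577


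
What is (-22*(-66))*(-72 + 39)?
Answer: -47916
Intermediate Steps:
(-22*(-66))*(-72 + 39) = 1452*(-33) = -47916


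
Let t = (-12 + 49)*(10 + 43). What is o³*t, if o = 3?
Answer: 52947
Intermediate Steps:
t = 1961 (t = 37*53 = 1961)
o³*t = 3³*1961 = 27*1961 = 52947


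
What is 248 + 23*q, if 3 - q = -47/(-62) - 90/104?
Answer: 514983/1612 ≈ 319.47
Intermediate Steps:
q = 5009/1612 (q = 3 - (-47/(-62) - 90/104) = 3 - (-47*(-1/62) - 90*1/104) = 3 - (47/62 - 45/52) = 3 - 1*(-173/1612) = 3 + 173/1612 = 5009/1612 ≈ 3.1073)
248 + 23*q = 248 + 23*(5009/1612) = 248 + 115207/1612 = 514983/1612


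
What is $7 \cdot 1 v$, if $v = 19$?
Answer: $133$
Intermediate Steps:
$7 \cdot 1 v = 7 \cdot 1 \cdot 19 = 7 \cdot 19 = 133$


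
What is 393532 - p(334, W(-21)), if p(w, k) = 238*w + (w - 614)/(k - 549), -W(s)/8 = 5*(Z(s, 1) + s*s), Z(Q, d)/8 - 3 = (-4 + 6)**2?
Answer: 6415522880/20429 ≈ 3.1404e+5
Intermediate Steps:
Z(Q, d) = 56 (Z(Q, d) = 24 + 8*(-4 + 6)**2 = 24 + 8*2**2 = 24 + 8*4 = 24 + 32 = 56)
W(s) = -2240 - 40*s**2 (W(s) = -40*(56 + s*s) = -40*(56 + s**2) = -8*(280 + 5*s**2) = -2240 - 40*s**2)
p(w, k) = 238*w + (-614 + w)/(-549 + k)
393532 - p(334, W(-21)) = 393532 - (-614 - 130661*334 + 238*(-2240 - 40*(-21)**2)*334)/(-549 + (-2240 - 40*(-21)**2)) = 393532 - (-614 - 43640774 + 238*(-2240 - 40*441)*334)/(-549 + (-2240 - 40*441)) = 393532 - (-614 - 43640774 + 238*(-2240 - 17640)*334)/(-549 + (-2240 - 17640)) = 393532 - (-614 - 43640774 + 238*(-19880)*334)/(-549 - 19880) = 393532 - (-614 - 43640774 - 1580300960)/(-20429) = 393532 - (-1)*(-1623942348)/20429 = 393532 - 1*1623942348/20429 = 393532 - 1623942348/20429 = 6415522880/20429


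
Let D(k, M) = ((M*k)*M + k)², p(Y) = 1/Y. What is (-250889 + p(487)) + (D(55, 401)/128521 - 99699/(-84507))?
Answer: 1072579750583251803533/1763090019863 ≈ 6.0835e+8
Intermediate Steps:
D(k, M) = (k + k*M²)² (D(k, M) = (k*M² + k)² = (k + k*M²)²)
(-250889 + p(487)) + (D(55, 401)/128521 - 99699/(-84507)) = (-250889 + 1/487) + ((55²*(1 + 401²)²)/128521 - 99699/(-84507)) = (-250889 + 1/487) + ((3025*(1 + 160801)²)*(1/128521) - 99699*(-1/84507)) = -122182942/487 + ((3025*160802²)*(1/128521) + 33233/28169) = -122182942/487 + ((3025*25857283204)*(1/128521) + 33233/28169) = -122182942/487 + (78218281692100*(1/128521) + 33233/28169) = -122182942/487 + (78218281692100/128521 + 33233/28169) = -122182942/487 + 2203330781255903293/3620308049 = 1072579750583251803533/1763090019863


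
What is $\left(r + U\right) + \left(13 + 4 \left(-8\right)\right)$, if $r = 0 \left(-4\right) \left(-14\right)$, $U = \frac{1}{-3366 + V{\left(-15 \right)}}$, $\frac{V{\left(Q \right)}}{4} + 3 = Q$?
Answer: $- \frac{65323}{3438} \approx -19.0$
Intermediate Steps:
$V{\left(Q \right)} = -12 + 4 Q$
$U = - \frac{1}{3438}$ ($U = \frac{1}{-3366 + \left(-12 + 4 \left(-15\right)\right)} = \frac{1}{-3366 - 72} = \frac{1}{-3438} = - \frac{1}{3438} \approx -0.00029087$)
$r = 0$ ($r = 0 \left(-14\right) = 0$)
$\left(r + U\right) + \left(13 + 4 \left(-8\right)\right) = \left(0 - \frac{1}{3438}\right) + \left(13 + 4 \left(-8\right)\right) = - \frac{1}{3438} + \left(13 - 32\right) = - \frac{1}{3438} - 19 = - \frac{65323}{3438}$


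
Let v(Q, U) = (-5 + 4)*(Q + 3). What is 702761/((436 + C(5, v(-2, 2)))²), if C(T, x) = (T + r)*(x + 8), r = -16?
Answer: 702761/128881 ≈ 5.4528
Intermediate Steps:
v(Q, U) = -3 - Q (v(Q, U) = -(3 + Q) = -3 - Q)
C(T, x) = (-16 + T)*(8 + x) (C(T, x) = (T - 16)*(x + 8) = (-16 + T)*(8 + x))
702761/((436 + C(5, v(-2, 2)))²) = 702761/((436 + (-128 - 16*(-3 - 1*(-2)) + 8*5 + 5*(-3 - 1*(-2))))²) = 702761/((436 + (-128 - 16*(-3 + 2) + 40 + 5*(-3 + 2)))²) = 702761/((436 + (-128 - 16*(-1) + 40 + 5*(-1)))²) = 702761/((436 + (-128 + 16 + 40 - 5))²) = 702761/((436 - 77)²) = 702761/(359²) = 702761/128881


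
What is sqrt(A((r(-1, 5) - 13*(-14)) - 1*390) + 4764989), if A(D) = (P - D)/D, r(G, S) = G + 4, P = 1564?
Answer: 12*sqrt(1390613195)/205 ≈ 2182.9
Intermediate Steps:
r(G, S) = 4 + G
A(D) = (1564 - D)/D
sqrt(A((r(-1, 5) - 13*(-14)) - 1*390) + 4764989) = sqrt((1564 - (((4 - 1) - 13*(-14)) - 1*390))/(((4 - 1) - 13*(-14)) - 1*390) + 4764989) = sqrt((1564 - ((3 + 182) - 390))/((3 + 182) - 390) + 4764989) = sqrt((1564 - (185 - 390))/(185 - 390) + 4764989) = sqrt((1564 - 1*(-205))/(-205) + 4764989) = sqrt(-(1564 + 205)/205 + 4764989) = sqrt(-1/205*1769 + 4764989) = sqrt(-1769/205 + 4764989) = sqrt(976820976/205) = 12*sqrt(1390613195)/205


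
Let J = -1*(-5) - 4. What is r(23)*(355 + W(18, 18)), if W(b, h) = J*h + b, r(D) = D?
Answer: 8993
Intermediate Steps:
J = 1 (J = 5 - 4 = 1)
W(b, h) = b + h (W(b, h) = 1*h + b = h + b = b + h)
r(23)*(355 + W(18, 18)) = 23*(355 + (18 + 18)) = 23*(355 + 36) = 23*391 = 8993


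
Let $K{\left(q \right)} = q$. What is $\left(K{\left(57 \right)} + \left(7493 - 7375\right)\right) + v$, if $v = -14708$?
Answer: $-14533$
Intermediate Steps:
$\left(K{\left(57 \right)} + \left(7493 - 7375\right)\right) + v = \left(57 + \left(7493 - 7375\right)\right) - 14708 = \left(57 + 118\right) - 14708 = 175 - 14708 = -14533$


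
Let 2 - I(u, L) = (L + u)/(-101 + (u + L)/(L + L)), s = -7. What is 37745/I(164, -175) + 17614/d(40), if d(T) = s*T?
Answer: 11634582719/584745 ≈ 19897.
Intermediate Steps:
d(T) = -7*T
I(u, L) = 2 - (L + u)/(-101 + (L + u)/(2*L)) (I(u, L) = 2 - (L + u)/(-101 + (u + L)/(L + L)) = 2 - (L + u)/(-101 + (L + u)/((2*L))) = 2 - (L + u)/(-101 + (L + u)*(1/(2*L))) = 2 - (L + u)/(-101 + (L + u)/(2*L)))
37745/I(164, -175) + 17614/d(40) = 37745/((2*((-175)² - 1*164 + 201*(-175) - 175*164)/(-1*164 + 201*(-175)))) + 17614/((-7*40)) = 37745/((2*(30625 - 164 - 35175 - 28700)/(-164 - 35175))) + 17614/(-280) = 37745/((2*(-33414)/(-35339))) + 17614*(-1/280) = 37745/((2*(-1/35339)*(-33414))) - 8807/140 = 37745/(66828/35339) - 8807/140 = 37745*(35339/66828) - 8807/140 = 1333870555/66828 - 8807/140 = 11634582719/584745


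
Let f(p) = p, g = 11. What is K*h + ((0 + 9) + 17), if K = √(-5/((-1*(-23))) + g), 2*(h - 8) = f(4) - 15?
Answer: 26 + 5*√1426/23 ≈ 34.209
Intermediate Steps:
h = 5/2 (h = 8 + (4 - 15)/2 = 8 + (½)*(-11) = 8 - 11/2 = 5/2 ≈ 2.5000)
K = 2*√1426/23 (K = √(-5/((-1*(-23))) + 11) = √(-5/23 + 11) = √(248/23) = 2*√1426/23 ≈ 3.2837)
K*h + ((0 + 9) + 17) = (2*√1426/23)*(5/2) + ((0 + 9) + 17) = 5*√1426/23 + (9 + 17) = 5*√1426/23 + 26 = 26 + 5*√1426/23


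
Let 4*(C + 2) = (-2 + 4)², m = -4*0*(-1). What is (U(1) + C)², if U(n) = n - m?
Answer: 0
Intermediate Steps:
m = 0 (m = 0*(-1) = 0)
C = -1 (C = -2 + (-2 + 4)²/4 = -2 + (¼)*2² = -2 + (¼)*4 = -2 + 1 = -1)
U(n) = n (U(n) = n - 1*0 = n + 0 = n)
(U(1) + C)² = (1 - 1)² = 0² = 0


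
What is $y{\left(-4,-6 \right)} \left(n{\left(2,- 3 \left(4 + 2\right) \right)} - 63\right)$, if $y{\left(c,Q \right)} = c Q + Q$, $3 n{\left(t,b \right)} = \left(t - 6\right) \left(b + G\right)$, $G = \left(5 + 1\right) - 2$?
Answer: $-798$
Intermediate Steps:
$G = 4$ ($G = 6 - 2 = 4$)
$n{\left(t,b \right)} = \frac{\left(-6 + t\right) \left(4 + b\right)}{3}$ ($n{\left(t,b \right)} = \frac{\left(t - 6\right) \left(b + 4\right)}{3} = \frac{\left(-6 + t\right) \left(4 + b\right)}{3}$)
$y{\left(c,Q \right)} = Q + Q c$ ($y{\left(c,Q \right)} = Q c + Q = Q + Q c$)
$y{\left(-4,-6 \right)} \left(n{\left(2,- 3 \left(4 + 2\right) \right)} - 63\right) = - 6 \left(1 - 4\right) \left(\left(-8 - 2 \left(- 3 \left(4 + 2\right)\right) + \frac{4}{3} \cdot 2 + \frac{1}{3} \left(- 3 \left(4 + 2\right)\right) 2\right) - 63\right) = \left(-6\right) \left(-3\right) \left(\left(-8 - 2 \left(\left(-3\right) 6\right) + \frac{8}{3} + \frac{1}{3} \left(\left(-3\right) 6\right) 2\right) - 63\right) = 18 \left(\left(-8 - -36 + \frac{8}{3} + \frac{1}{3} \left(-18\right) 2\right) - 63\right) = 18 \left(\left(-8 + 36 + \frac{8}{3} - 12\right) - 63\right) = 18 \left(\frac{56}{3} - 63\right) = 18 \left(- \frac{133}{3}\right) = -798$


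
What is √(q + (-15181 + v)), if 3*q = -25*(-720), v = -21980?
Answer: I*√31161 ≈ 176.52*I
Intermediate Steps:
q = 6000 (q = (-25*(-720))/3 = (⅓)*18000 = 6000)
√(q + (-15181 + v)) = √(6000 + (-15181 - 21980)) = √(6000 - 37161) = √(-31161) = I*√31161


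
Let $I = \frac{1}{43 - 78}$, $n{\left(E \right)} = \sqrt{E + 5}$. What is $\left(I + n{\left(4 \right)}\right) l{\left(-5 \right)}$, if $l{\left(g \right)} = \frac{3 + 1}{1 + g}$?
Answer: $- \frac{104}{35} \approx -2.9714$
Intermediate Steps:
$n{\left(E \right)} = \sqrt{5 + E}$
$l{\left(g \right)} = \frac{4}{1 + g}$
$I = - \frac{1}{35}$ ($I = \frac{1}{-35} = - \frac{1}{35} \approx -0.028571$)
$\left(I + n{\left(4 \right)}\right) l{\left(-5 \right)} = \left(- \frac{1}{35} + \sqrt{5 + 4}\right) \frac{4}{1 - 5} = \left(- \frac{1}{35} + \sqrt{9}\right) \frac{4}{-4} = \left(- \frac{1}{35} + 3\right) 4 \left(- \frac{1}{4}\right) = \frac{104}{35} \left(-1\right) = - \frac{104}{35}$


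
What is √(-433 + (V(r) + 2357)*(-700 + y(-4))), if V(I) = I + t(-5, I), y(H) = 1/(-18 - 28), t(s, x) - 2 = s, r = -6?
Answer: I*√869720459/23 ≈ 1282.2*I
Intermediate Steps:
t(s, x) = 2 + s
y(H) = -1/46 (y(H) = 1/(-46) = -1/46)
V(I) = -3 + I (V(I) = I + (2 - 5) = I - 3 = -3 + I)
√(-433 + (V(r) + 2357)*(-700 + y(-4))) = √(-433 + ((-3 - 6) + 2357)*(-700 - 1/46)) = √(-433 + (-9 + 2357)*(-32201/46)) = √(-433 + 2348*(-32201/46)) = √(-433 - 37803974/23) = √(-37813933/23) = I*√869720459/23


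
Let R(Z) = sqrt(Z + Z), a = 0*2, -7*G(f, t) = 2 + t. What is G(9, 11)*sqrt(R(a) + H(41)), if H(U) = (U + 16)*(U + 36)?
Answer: -13*sqrt(4389)/7 ≈ -123.03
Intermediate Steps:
G(f, t) = -2/7 - t/7 (G(f, t) = -(2 + t)/7 = -2/7 - t/7)
a = 0
R(Z) = sqrt(2)*sqrt(Z) (R(Z) = sqrt(2*Z) = sqrt(2)*sqrt(Z))
H(U) = (16 + U)*(36 + U)
G(9, 11)*sqrt(R(a) + H(41)) = (-2/7 - 1/7*11)*sqrt(sqrt(2)*sqrt(0) + (576 + 41**2 + 52*41)) = (-2/7 - 11/7)*sqrt(sqrt(2)*0 + (576 + 1681 + 2132)) = -13*sqrt(0 + 4389)/7 = -13*sqrt(4389)/7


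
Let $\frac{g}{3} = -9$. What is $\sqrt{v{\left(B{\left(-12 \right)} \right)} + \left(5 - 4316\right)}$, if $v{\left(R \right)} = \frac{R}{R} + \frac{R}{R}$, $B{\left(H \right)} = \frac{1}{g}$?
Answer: $i \sqrt{4309} \approx 65.643 i$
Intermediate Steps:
$g = -27$ ($g = 3 \left(-9\right) = -27$)
$B{\left(H \right)} = - \frac{1}{27}$ ($B{\left(H \right)} = \frac{1}{-27} = - \frac{1}{27}$)
$v{\left(R \right)} = 2$ ($v{\left(R \right)} = 1 + 1 = 2$)
$\sqrt{v{\left(B{\left(-12 \right)} \right)} + \left(5 - 4316\right)} = \sqrt{2 + \left(5 - 4316\right)} = \sqrt{2 - 4311} = \sqrt{-4309} = i \sqrt{4309}$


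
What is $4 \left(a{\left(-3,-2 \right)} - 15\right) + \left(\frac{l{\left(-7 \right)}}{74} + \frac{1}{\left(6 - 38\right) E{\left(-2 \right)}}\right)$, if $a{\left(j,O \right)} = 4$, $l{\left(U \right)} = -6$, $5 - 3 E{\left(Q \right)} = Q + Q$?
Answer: $- \frac{156613}{3552} \approx -44.091$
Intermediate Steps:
$E{\left(Q \right)} = \frac{5}{3} - \frac{2 Q}{3}$ ($E{\left(Q \right)} = \frac{5}{3} - \frac{Q + Q}{3} = \frac{5}{3} - \frac{2 Q}{3}$)
$4 \left(a{\left(-3,-2 \right)} - 15\right) + \left(\frac{l{\left(-7 \right)}}{74} + \frac{1}{\left(6 - 38\right) E{\left(-2 \right)}}\right) = 4 \left(4 - 15\right) - \left(\frac{3}{37} - \frac{1}{\left(6 - 38\right) \left(\frac{5}{3} - - \frac{4}{3}\right)}\right) = 4 \left(4 - 15\right) - \left(\frac{3}{37} - \frac{1}{\left(-32\right) \left(\frac{5}{3} + \frac{4}{3}\right)}\right) = 4 \left(-11\right) - \left(\frac{3}{37} + \frac{1}{32 \cdot 3}\right) = -44 - \frac{325}{3552} = - \frac{156613}{3552}$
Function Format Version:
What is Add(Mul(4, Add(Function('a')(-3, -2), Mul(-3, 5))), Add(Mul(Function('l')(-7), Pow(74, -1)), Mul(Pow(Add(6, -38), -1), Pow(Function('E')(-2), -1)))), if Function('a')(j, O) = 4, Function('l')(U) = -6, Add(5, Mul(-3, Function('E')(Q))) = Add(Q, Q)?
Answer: Rational(-156613, 3552) ≈ -44.091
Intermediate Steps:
Function('E')(Q) = Add(Rational(5, 3), Mul(Rational(-2, 3), Q)) (Function('E')(Q) = Add(Rational(5, 3), Mul(Rational(-1, 3), Add(Q, Q))) = Add(Rational(5, 3), Mul(Rational(-1, 3), Mul(2, Q))) = Add(Rational(5, 3), Mul(Rational(-2, 3), Q)))
Add(Mul(4, Add(Function('a')(-3, -2), Mul(-3, 5))), Add(Mul(Function('l')(-7), Pow(74, -1)), Mul(Pow(Add(6, -38), -1), Pow(Function('E')(-2), -1)))) = Add(Mul(4, Add(4, Mul(-3, 5))), Add(Mul(-6, Pow(74, -1)), Mul(Pow(Add(6, -38), -1), Pow(Add(Rational(5, 3), Mul(Rational(-2, 3), -2)), -1)))) = Add(Mul(4, Add(4, -15)), Add(Mul(-6, Rational(1, 74)), Mul(Pow(-32, -1), Pow(Add(Rational(5, 3), Rational(4, 3)), -1)))) = Add(Mul(4, -11), Add(Rational(-3, 37), Mul(Rational(-1, 32), Pow(3, -1)))) = Add(-44, Add(Rational(-3, 37), Mul(Rational(-1, 32), Rational(1, 3)))) = Add(-44, Add(Rational(-3, 37), Rational(-1, 96))) = Add(-44, Rational(-325, 3552)) = Rational(-156613, 3552)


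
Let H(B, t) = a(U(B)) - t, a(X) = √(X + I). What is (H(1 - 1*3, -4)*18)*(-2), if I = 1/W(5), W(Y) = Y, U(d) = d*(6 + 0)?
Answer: -144 - 36*I*√295/5 ≈ -144.0 - 123.66*I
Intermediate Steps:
U(d) = 6*d (U(d) = d*6 = 6*d)
I = ⅕ (I = 1/5 = ⅕ ≈ 0.20000)
a(X) = √(⅕ + X) (a(X) = √(X + ⅕) = √(⅕ + X))
H(B, t) = -t + √(5 + 150*B)/5 (H(B, t) = √(5 + 25*(6*B))/5 - t = √(5 + 150*B)/5 - t = -t + √(5 + 150*B)/5)
(H(1 - 1*3, -4)*18)*(-2) = ((-1*(-4) + √(5 + 150*(1 - 1*3))/5)*18)*(-2) = ((4 + √(5 + 150*(1 - 3))/5)*18)*(-2) = ((4 + √(5 + 150*(-2))/5)*18)*(-2) = ((4 + √(5 - 300)/5)*18)*(-2) = ((4 + √(-295)/5)*18)*(-2) = ((4 + (I*√295)/5)*18)*(-2) = ((4 + I*√295/5)*18)*(-2) = (72 + 18*I*√295/5)*(-2) = -144 - 36*I*√295/5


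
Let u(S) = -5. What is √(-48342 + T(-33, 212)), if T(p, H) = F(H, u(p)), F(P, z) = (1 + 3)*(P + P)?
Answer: I*√46646 ≈ 215.98*I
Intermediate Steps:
F(P, z) = 8*P (F(P, z) = 4*(2*P) = 8*P)
T(p, H) = 8*H
√(-48342 + T(-33, 212)) = √(-48342 + 8*212) = √(-48342 + 1696) = √(-46646) = I*√46646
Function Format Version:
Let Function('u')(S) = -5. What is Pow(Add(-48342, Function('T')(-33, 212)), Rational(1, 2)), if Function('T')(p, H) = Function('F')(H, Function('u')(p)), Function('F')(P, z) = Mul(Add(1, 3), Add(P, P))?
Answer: Mul(I, Pow(46646, Rational(1, 2))) ≈ Mul(215.98, I)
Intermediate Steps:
Function('F')(P, z) = Mul(8, P) (Function('F')(P, z) = Mul(4, Mul(2, P)) = Mul(8, P))
Function('T')(p, H) = Mul(8, H)
Pow(Add(-48342, Function('T')(-33, 212)), Rational(1, 2)) = Pow(Add(-48342, Mul(8, 212)), Rational(1, 2)) = Pow(Add(-48342, 1696), Rational(1, 2)) = Pow(-46646, Rational(1, 2)) = Mul(I, Pow(46646, Rational(1, 2)))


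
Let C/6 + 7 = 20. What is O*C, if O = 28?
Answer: 2184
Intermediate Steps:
C = 78 (C = -42 + 6*20 = -42 + 120 = 78)
O*C = 28*78 = 2184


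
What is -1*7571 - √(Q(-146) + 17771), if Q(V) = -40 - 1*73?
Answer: -7571 - 9*√218 ≈ -7703.9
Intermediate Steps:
Q(V) = -113 (Q(V) = -40 - 73 = -113)
-1*7571 - √(Q(-146) + 17771) = -1*7571 - √(-113 + 17771) = -7571 - √17658 = -7571 - 9*√218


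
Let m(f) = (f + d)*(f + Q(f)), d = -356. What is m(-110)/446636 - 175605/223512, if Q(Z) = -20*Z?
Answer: -24676566005/8319042136 ≈ -2.9663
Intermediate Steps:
m(f) = -19*f*(-356 + f) (m(f) = (f - 356)*(f - 20*f) = (-356 + f)*(-19*f) = -19*f*(-356 + f))
m(-110)/446636 - 175605/223512 = (19*(-110)*(356 - 1*(-110)))/446636 - 175605/223512 = (19*(-110)*(356 + 110))*(1/446636) - 175605*1/223512 = (19*(-110)*466)*(1/446636) - 58535/74504 = -973940*1/446636 - 58535/74504 = -243485/111659 - 58535/74504 = -24676566005/8319042136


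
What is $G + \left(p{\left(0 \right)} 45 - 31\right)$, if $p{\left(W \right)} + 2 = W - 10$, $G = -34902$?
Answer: $-35473$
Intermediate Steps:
$p{\left(W \right)} = -12 + W$ ($p{\left(W \right)} = -2 + \left(W - 10\right) = -2 + \left(-10 + W\right) = -12 + W$)
$G + \left(p{\left(0 \right)} 45 - 31\right) = -34902 + \left(\left(-12 + 0\right) 45 - 31\right) = -34902 - 571 = -35473$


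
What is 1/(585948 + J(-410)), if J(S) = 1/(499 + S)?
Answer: 89/52149373 ≈ 1.7066e-6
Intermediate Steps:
1/(585948 + J(-410)) = 1/(585948 + 1/(499 - 410)) = 1/(585948 + 1/89) = 1/(52149373/89) = 89/52149373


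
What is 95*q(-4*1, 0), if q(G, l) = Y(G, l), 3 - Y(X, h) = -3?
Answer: 570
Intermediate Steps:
Y(X, h) = 6 (Y(X, h) = 3 - 1*(-3) = 3 + 3 = 6)
q(G, l) = 6
95*q(-4*1, 0) = 95*6 = 570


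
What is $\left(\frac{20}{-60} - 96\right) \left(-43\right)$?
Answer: $\frac{12427}{3} \approx 4142.3$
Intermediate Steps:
$\left(\frac{20}{-60} - 96\right) \left(-43\right) = \left(20 \left(- \frac{1}{60}\right) - 96\right) \left(-43\right) = \left(- \frac{1}{3} - 96\right) \left(-43\right) = \left(- \frac{289}{3}\right) \left(-43\right) = \frac{12427}{3}$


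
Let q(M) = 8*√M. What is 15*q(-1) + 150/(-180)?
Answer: -⅚ + 120*I ≈ -0.83333 + 120.0*I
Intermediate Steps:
15*q(-1) + 150/(-180) = 15*(8*√(-1)) + 150/(-180) = 15*(8*I) + 150*(-1/180) = 120*I - ⅚ = -⅚ + 120*I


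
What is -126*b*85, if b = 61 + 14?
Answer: -803250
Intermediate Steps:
b = 75
-126*b*85 = -126*75*85 = -9450*85 = -803250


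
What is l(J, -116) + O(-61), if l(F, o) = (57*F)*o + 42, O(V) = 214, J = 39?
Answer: -257612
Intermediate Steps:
l(F, o) = 42 + 57*F*o (l(F, o) = 57*F*o + 42 = 42 + 57*F*o)
l(J, -116) + O(-61) = (42 + 57*39*(-116)) + 214 = (42 - 257868) + 214 = -257826 + 214 = -257612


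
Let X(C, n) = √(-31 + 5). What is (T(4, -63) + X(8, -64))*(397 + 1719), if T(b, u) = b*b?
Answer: 33856 + 2116*I*√26 ≈ 33856.0 + 10790.0*I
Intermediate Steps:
X(C, n) = I*√26 (X(C, n) = √(-26) = I*√26)
T(b, u) = b²
(T(4, -63) + X(8, -64))*(397 + 1719) = (4² + I*√26)*(397 + 1719) = (16 + I*√26)*2116 = 33856 + 2116*I*√26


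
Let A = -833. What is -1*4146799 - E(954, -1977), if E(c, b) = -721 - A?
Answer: -4146911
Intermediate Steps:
E(c, b) = 112 (E(c, b) = -721 - 1*(-833) = -721 + 833 = 112)
-1*4146799 - E(954, -1977) = -1*4146799 - 1*112 = -4146799 - 112 = -4146911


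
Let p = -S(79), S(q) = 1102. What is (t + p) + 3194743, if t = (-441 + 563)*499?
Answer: 3254519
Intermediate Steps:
p = -1102 (p = -1*1102 = -1102)
t = 60878 (t = 122*499 = 60878)
(t + p) + 3194743 = (60878 - 1102) + 3194743 = 59776 + 3194743 = 3254519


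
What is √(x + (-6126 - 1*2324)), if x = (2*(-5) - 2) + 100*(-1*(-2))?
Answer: 9*I*√102 ≈ 90.896*I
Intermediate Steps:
x = 188 (x = (-10 - 2) + 100*2 = -12 + 200 = 188)
√(x + (-6126 - 1*2324)) = √(188 + (-6126 - 1*2324)) = √(188 + (-6126 - 2324)) = √(188 - 8450) = √(-8262) = 9*I*√102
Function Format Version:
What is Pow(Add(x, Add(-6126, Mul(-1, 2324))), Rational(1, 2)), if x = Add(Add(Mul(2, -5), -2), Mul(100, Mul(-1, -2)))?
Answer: Mul(9, I, Pow(102, Rational(1, 2))) ≈ Mul(90.896, I)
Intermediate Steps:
x = 188 (x = Add(Add(-10, -2), Mul(100, 2)) = Add(-12, 200) = 188)
Pow(Add(x, Add(-6126, Mul(-1, 2324))), Rational(1, 2)) = Pow(Add(188, Add(-6126, Mul(-1, 2324))), Rational(1, 2)) = Pow(Add(188, Add(-6126, -2324)), Rational(1, 2)) = Pow(Add(188, -8450), Rational(1, 2)) = Pow(-8262, Rational(1, 2)) = Mul(9, I, Pow(102, Rational(1, 2)))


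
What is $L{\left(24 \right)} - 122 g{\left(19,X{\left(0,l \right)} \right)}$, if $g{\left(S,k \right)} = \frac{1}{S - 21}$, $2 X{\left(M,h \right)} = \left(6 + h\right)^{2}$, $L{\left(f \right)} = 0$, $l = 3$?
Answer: $61$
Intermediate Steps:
$X{\left(M,h \right)} = \frac{\left(6 + h\right)^{2}}{2}$
$g{\left(S,k \right)} = \frac{1}{-21 + S}$
$L{\left(24 \right)} - 122 g{\left(19,X{\left(0,l \right)} \right)} = 0 - \frac{122}{-21 + 19} = 0 - \frac{122}{-2} = 0 - -61 = 0 + 61 = 61$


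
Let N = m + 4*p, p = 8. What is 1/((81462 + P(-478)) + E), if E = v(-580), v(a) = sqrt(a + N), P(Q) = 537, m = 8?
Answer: 3037/249030983 - 2*I*sqrt(15)/2241278847 ≈ 1.2195e-5 - 3.456e-9*I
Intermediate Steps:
N = 40 (N = 8 + 4*8 = 8 + 32 = 40)
v(a) = sqrt(40 + a) (v(a) = sqrt(a + 40) = sqrt(40 + a))
E = 6*I*sqrt(15) (E = sqrt(40 - 580) = sqrt(-540) = 6*I*sqrt(15) ≈ 23.238*I)
1/((81462 + P(-478)) + E) = 1/((81462 + 537) + 6*I*sqrt(15)) = 1/(81999 + 6*I*sqrt(15))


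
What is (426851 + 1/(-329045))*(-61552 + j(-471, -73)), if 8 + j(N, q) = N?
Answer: -8712451661034114/329045 ≈ -2.6478e+10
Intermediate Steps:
j(N, q) = -8 + N
(426851 + 1/(-329045))*(-61552 + j(-471, -73)) = (426851 + 1/(-329045))*(-61552 + (-8 - 471)) = (426851 - 1/329045)*(-61552 - 479) = (140453187294/329045)*(-62031) = -8712451661034114/329045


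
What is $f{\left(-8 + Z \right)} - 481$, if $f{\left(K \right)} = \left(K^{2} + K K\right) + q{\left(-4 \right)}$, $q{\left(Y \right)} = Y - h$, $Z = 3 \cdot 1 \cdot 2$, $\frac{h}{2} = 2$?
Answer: $-481$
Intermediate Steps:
$h = 4$ ($h = 2 \cdot 2 = 4$)
$Z = 6$ ($Z = 3 \cdot 2 = 6$)
$q{\left(Y \right)} = -4 + Y$ ($q{\left(Y \right)} = Y - 4 = -4 + Y$)
$f{\left(K \right)} = -8 + 2 K^{2}$ ($f{\left(K \right)} = \left(K^{2} + K K\right) - 8 = \left(K^{2} + K^{2}\right) - 8 = 2 K^{2} - 8 = -8 + 2 K^{2}$)
$f{\left(-8 + Z \right)} - 481 = \left(-8 + 2 \left(-8 + 6\right)^{2}\right) - 481 = \left(-8 + 2 \left(-2\right)^{2}\right) - 481 = \left(-8 + 2 \cdot 4\right) - 481 = \left(-8 + 8\right) - 481 = 0 - 481 = -481$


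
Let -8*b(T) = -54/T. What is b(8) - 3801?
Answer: -121605/32 ≈ -3800.2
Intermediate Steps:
b(T) = 27/(4*T) (b(T) = -(-27)/(4*T) = 27/(4*T))
b(8) - 3801 = (27/4)/8 - 3801 = (27/4)*(1/8) - 3801 = 27/32 - 3801 = -121605/32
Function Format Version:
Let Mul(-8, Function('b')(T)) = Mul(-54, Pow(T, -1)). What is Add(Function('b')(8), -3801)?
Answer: Rational(-121605, 32) ≈ -3800.2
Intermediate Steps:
Function('b')(T) = Mul(Rational(27, 4), Pow(T, -1)) (Function('b')(T) = Mul(Rational(-1, 8), Mul(-54, Pow(T, -1))) = Mul(Rational(27, 4), Pow(T, -1)))
Add(Function('b')(8), -3801) = Add(Mul(Rational(27, 4), Pow(8, -1)), -3801) = Add(Mul(Rational(27, 4), Rational(1, 8)), -3801) = Add(Rational(27, 32), -3801) = Rational(-121605, 32)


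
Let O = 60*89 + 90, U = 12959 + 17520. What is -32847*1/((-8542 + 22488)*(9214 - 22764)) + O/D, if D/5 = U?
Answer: 206220717513/5759564815700 ≈ 0.035805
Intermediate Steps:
U = 30479
D = 152395 (D = 5*30479 = 152395)
O = 5430 (O = 5340 + 90 = 5430)
-32847*1/((-8542 + 22488)*(9214 - 22764)) + O/D = -32847*1/((-8542 + 22488)*(9214 - 22764)) + 5430/152395 = -32847/(13946*(-13550)) + 5430*(1/152395) = -32847/(-188968300) + 1086/30479 = -32847*(-1/188968300) + 1086/30479 = 32847/188968300 + 1086/30479 = 206220717513/5759564815700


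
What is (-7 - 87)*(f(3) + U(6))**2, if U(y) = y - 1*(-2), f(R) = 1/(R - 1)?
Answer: -13583/2 ≈ -6791.5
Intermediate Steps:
f(R) = 1/(-1 + R)
U(y) = 2 + y (U(y) = y + 2 = 2 + y)
(-7 - 87)*(f(3) + U(6))**2 = (-7 - 87)*(1/(-1 + 3) + (2 + 6))**2 = -94*(1/2 + 8)**2 = -94*(17/2)**2 = -94*289/4 = -13583/2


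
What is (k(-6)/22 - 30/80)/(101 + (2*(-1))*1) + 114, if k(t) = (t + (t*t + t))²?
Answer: 331813/2904 ≈ 114.26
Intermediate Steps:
k(t) = (t² + 2*t)² (k(t) = (t + (t² + t))² = (t + (t + t²))² = (t² + 2*t)²)
(k(-6)/22 - 30/80)/(101 + (2*(-1))*1) + 114 = (((-6)²*(2 - 6)²)/22 - 30/80)/(101 + (2*(-1))*1) + 114 = ((36*(-4)²)*(1/22) - 30*1/80)/(101 - 2*1) + 114 = ((36*16)*(1/22) - 3/8)/(101 - 2) + 114 = (576*(1/22) - 3/8)/99 + 114 = (288/11 - 3/8)/99 + 114 = (1/99)*(2271/88) + 114 = 757/2904 + 114 = 331813/2904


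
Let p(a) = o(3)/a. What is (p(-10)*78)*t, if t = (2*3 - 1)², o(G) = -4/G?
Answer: 260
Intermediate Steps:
p(a) = -4/(3*a) (p(a) = (-4/3)/a = (-4*⅓)/a = -4/(3*a))
t = 25 (t = (6 - 1)² = 5² = 25)
(p(-10)*78)*t = (-4/3/(-10)*78)*25 = (-4/3*(-⅒)*78)*25 = ((2/15)*78)*25 = (52/5)*25 = 260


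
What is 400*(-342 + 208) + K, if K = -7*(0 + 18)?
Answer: -53726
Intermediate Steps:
K = -126 (K = -7*18 = -126)
400*(-342 + 208) + K = 400*(-342 + 208) - 126 = 400*(-134) - 126 = -53600 - 126 = -53726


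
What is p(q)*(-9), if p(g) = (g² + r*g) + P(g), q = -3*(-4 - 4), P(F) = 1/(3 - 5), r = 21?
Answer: -19431/2 ≈ -9715.5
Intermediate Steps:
P(F) = -½ (P(F) = 1/(-2) = -½)
q = 24 (q = -3*(-8) = 24)
p(g) = -½ + g² + 21*g (p(g) = (g² + 21*g) - ½ = -½ + g² + 21*g)
p(q)*(-9) = (-½ + 24² + 21*24)*(-9) = (-½ + 576 + 504)*(-9) = (2159/2)*(-9) = -19431/2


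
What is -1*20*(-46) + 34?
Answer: 954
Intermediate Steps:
-1*20*(-46) + 34 = -20*(-46) + 34 = 920 + 34 = 954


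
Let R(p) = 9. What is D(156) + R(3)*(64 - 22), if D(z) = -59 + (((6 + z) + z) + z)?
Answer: 793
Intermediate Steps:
D(z) = -53 + 3*z (D(z) = -59 + ((6 + 2*z) + z) = -59 + (6 + 3*z) = -53 + 3*z)
D(156) + R(3)*(64 - 22) = (-53 + 3*156) + 9*(64 - 22) = (-53 + 468) + 9*42 = 415 + 378 = 793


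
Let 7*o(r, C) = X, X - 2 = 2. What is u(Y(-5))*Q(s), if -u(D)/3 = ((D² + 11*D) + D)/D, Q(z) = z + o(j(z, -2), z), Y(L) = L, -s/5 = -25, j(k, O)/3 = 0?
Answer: -2637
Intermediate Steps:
j(k, O) = 0 (j(k, O) = 3*0 = 0)
X = 4 (X = 2 + 2 = 4)
s = 125 (s = -5*(-25) = 125)
o(r, C) = 4/7 (o(r, C) = (⅐)*4 = 4/7)
Q(z) = 4/7 + z (Q(z) = z + 4/7 = 4/7 + z)
u(D) = -3*(D² + 12*D)/D (u(D) = -3*((D² + 11*D) + D)/D = -3*(D² + 12*D)/D)
u(Y(-5))*Q(s) = (-36 - 3*(-5))*(4/7 + 125) = (-36 + 15)*(879/7) = -21*879/7 = -2637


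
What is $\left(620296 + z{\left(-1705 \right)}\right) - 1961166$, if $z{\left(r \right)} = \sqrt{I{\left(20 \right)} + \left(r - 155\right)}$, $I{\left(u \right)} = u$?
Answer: $-1340870 + 4 i \sqrt{115} \approx -1.3409 \cdot 10^{6} + 42.895 i$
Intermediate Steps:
$z{\left(r \right)} = \sqrt{-135 + r}$ ($z{\left(r \right)} = \sqrt{20 + \left(r - 155\right)} = \sqrt{20 + \left(-155 + r\right)} = \sqrt{-135 + r}$)
$\left(620296 + z{\left(-1705 \right)}\right) - 1961166 = \left(620296 + \sqrt{-135 - 1705}\right) - 1961166 = \left(620296 + \sqrt{-1840}\right) - 1961166 = \left(620296 + 4 i \sqrt{115}\right) - 1961166 = -1340870 + 4 i \sqrt{115}$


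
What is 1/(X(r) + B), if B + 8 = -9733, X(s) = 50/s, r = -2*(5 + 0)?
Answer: -1/9746 ≈ -0.00010261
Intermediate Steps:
r = -10 (r = -2*5 = -10)
B = -9741 (B = -8 - 9733 = -9741)
1/(X(r) + B) = 1/(50/(-10) - 9741) = 1/(50*(-⅒) - 9741) = 1/(-5 - 9741) = 1/(-9746) = -1/9746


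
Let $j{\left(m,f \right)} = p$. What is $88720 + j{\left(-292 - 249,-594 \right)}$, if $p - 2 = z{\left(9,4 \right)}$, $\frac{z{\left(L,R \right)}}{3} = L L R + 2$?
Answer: $89700$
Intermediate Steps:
$z{\left(L,R \right)} = 6 + 3 R L^{2}$ ($z{\left(L,R \right)} = 3 \left(L L R + 2\right) = 3 \left(L^{2} R + 2\right) = 3 \left(R L^{2} + 2\right) = 3 \left(2 + R L^{2}\right) = 6 + 3 R L^{2}$)
$p = 980$ ($p = 2 + \left(6 + 3 \cdot 4 \cdot 9^{2}\right) = 2 + \left(6 + 3 \cdot 4 \cdot 81\right) = 2 + \left(6 + 972\right) = 2 + 978 = 980$)
$j{\left(m,f \right)} = 980$
$88720 + j{\left(-292 - 249,-594 \right)} = 88720 + 980 = 89700$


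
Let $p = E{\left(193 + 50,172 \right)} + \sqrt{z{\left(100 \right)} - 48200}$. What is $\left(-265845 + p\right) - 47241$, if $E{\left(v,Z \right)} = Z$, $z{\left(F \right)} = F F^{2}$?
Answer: $-312914 + 10 \sqrt{9518} \approx -3.1194 \cdot 10^{5}$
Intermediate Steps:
$z{\left(F \right)} = F^{3}$
$p = 172 + 10 \sqrt{9518}$ ($p = 172 + \sqrt{100^{3} - 48200} = 172 + \sqrt{1000000 - 48200} = 172 + \sqrt{951800} = 172 + 10 \sqrt{9518} \approx 1147.6$)
$\left(-265845 + p\right) - 47241 = \left(-265845 + \left(172 + 10 \sqrt{9518}\right)\right) - 47241 = \left(-265673 + 10 \sqrt{9518}\right) + \left(-168466 + 121225\right) = \left(-265673 + 10 \sqrt{9518}\right) - 47241 = -312914 + 10 \sqrt{9518}$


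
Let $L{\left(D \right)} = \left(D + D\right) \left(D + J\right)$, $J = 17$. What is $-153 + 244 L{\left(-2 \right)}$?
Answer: $-14793$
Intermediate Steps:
$L{\left(D \right)} = 2 D \left(17 + D\right)$ ($L{\left(D \right)} = \left(D + D\right) \left(D + 17\right) = 2 D \left(17 + D\right)$)
$-153 + 244 L{\left(-2 \right)} = -153 + 244 \cdot 2 \left(-2\right) \left(17 - 2\right) = -153 + 244 \cdot 2 \left(-2\right) 15 = -153 + 244 \left(-60\right) = -153 - 14640 = -14793$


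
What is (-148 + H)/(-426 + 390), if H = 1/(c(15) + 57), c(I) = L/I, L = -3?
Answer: 14009/3408 ≈ 4.1106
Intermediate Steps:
c(I) = -3/I
H = 5/284 (H = 1/(-3/15 + 57) = 1/(-3*1/15 + 57) = 1/(-⅕ + 57) = 1/(284/5) = 5/284 ≈ 0.017606)
(-148 + H)/(-426 + 390) = (-148 + 5/284)/(-426 + 390) = -42027/284/(-36) = -1/36*(-42027/284) = 14009/3408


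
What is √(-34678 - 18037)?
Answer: I*√52715 ≈ 229.6*I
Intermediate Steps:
√(-34678 - 18037) = √(-52715) = I*√52715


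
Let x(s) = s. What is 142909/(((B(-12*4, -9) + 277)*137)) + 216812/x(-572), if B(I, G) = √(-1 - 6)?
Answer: (-7425811*√7 + 2036513660*I)/(19591*(√7 - 277*I)) ≈ -375.28 - 0.035966*I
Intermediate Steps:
B(I, G) = I*√7 (B(I, G) = √(-7) = I*√7)
142909/(((B(-12*4, -9) + 277)*137)) + 216812/x(-572) = 142909/(((I*√7 + 277)*137)) + 216812/(-572) = 142909/(((277 + I*√7)*137)) + 216812*(-1/572) = 142909/(37949 + 137*I*√7) - 54203/143 = -54203/143 + 142909/(37949 + 137*I*√7)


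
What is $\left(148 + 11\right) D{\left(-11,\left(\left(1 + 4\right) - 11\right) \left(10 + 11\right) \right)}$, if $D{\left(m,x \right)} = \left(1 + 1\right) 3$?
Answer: $954$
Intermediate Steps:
$D{\left(m,x \right)} = 6$ ($D{\left(m,x \right)} = 2 \cdot 3 = 6$)
$\left(148 + 11\right) D{\left(-11,\left(\left(1 + 4\right) - 11\right) \left(10 + 11\right) \right)} = \left(148 + 11\right) 6 = 159 \cdot 6 = 954$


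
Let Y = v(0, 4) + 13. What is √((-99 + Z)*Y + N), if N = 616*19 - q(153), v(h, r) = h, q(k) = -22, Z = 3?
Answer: 13*√62 ≈ 102.36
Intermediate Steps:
Y = 13 (Y = 0 + 13 = 13)
N = 11726 (N = 616*19 - 1*(-22) = 11704 + 22 = 11726)
√((-99 + Z)*Y + N) = √((-99 + 3)*13 + 11726) = √(-96*13 + 11726) = √(-1248 + 11726) = √10478 = 13*√62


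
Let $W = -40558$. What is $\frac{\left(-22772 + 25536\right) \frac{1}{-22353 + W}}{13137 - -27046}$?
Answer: $- \frac{2764}{2527952713} \approx -1.0934 \cdot 10^{-6}$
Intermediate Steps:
$\frac{\left(-22772 + 25536\right) \frac{1}{-22353 + W}}{13137 - -27046} = \frac{\left(-22772 + 25536\right) \frac{1}{-22353 - 40558}}{13137 - -27046} = \frac{2764 \frac{1}{-62911}}{13137 + 27046} = \frac{2764 \left(- \frac{1}{62911}\right)}{40183} = \left(- \frac{2764}{62911}\right) \frac{1}{40183} = - \frac{2764}{2527952713}$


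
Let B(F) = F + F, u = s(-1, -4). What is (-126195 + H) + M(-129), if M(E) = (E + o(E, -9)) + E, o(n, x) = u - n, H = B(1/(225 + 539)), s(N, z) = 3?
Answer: -48254621/382 ≈ -1.2632e+5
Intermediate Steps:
u = 3
B(F) = 2*F
H = 1/382 (H = 2/(225 + 539) = 2/764 = 2*(1/764) = 1/382 ≈ 0.0026178)
o(n, x) = 3 - n
M(E) = 3 + E (M(E) = (E + (3 - E)) + E = 3 + E)
(-126195 + H) + M(-129) = (-126195 + 1/382) + (3 - 129) = -48206489/382 - 126 = -48254621/382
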